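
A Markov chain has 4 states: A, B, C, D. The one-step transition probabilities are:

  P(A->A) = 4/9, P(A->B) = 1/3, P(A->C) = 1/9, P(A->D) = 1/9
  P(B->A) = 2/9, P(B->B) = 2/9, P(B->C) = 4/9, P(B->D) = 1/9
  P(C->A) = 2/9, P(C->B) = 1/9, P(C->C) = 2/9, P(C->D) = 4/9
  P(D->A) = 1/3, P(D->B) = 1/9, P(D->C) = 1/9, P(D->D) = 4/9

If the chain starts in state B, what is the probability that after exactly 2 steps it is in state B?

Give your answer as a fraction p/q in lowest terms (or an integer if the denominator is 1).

Computing P^2 by repeated multiplication:
P^1 =
  A: [4/9, 1/3, 1/9, 1/9]
  B: [2/9, 2/9, 4/9, 1/9]
  C: [2/9, 1/9, 2/9, 4/9]
  D: [1/3, 1/9, 1/9, 4/9]
P^2 =
  A: [1/3, 20/81, 19/81, 5/27]
  B: [23/81, 5/27, 19/81, 8/27]
  C: [26/81, 14/81, 14/81, 1/3]
  D: [28/81, 16/81, 13/81, 8/27]

(P^2)[B -> B] = 5/27

Answer: 5/27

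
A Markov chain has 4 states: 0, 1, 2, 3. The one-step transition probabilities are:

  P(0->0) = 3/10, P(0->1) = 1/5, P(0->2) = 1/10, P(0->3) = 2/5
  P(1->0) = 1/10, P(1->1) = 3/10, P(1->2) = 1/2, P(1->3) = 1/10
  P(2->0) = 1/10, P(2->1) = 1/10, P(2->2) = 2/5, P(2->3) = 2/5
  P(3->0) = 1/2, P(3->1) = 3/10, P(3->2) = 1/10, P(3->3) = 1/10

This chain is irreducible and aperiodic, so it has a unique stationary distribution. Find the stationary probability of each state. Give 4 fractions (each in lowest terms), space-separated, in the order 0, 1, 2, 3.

The stationary distribution satisfies pi = pi * P, i.e.:
  pi_0 = 3/10*pi_0 + 1/10*pi_1 + 1/10*pi_2 + 1/2*pi_3
  pi_1 = 1/5*pi_0 + 3/10*pi_1 + 1/10*pi_2 + 3/10*pi_3
  pi_2 = 1/10*pi_0 + 1/2*pi_1 + 2/5*pi_2 + 1/10*pi_3
  pi_3 = 2/5*pi_0 + 1/10*pi_1 + 2/5*pi_2 + 1/10*pi_3
with normalization: pi_0 + pi_1 + pi_2 + pi_3 = 1.

Using the first 3 balance equations plus normalization, the linear system A*pi = b is:
  [-7/10, 1/10, 1/10, 1/2] . pi = 0
  [1/5, -7/10, 1/10, 3/10] . pi = 0
  [1/10, 1/2, -3/5, 1/10] . pi = 0
  [1, 1, 1, 1] . pi = 1

Solving yields:
  pi_0 = 113/446
  pi_1 = 197/892
  pi_2 = 60/223
  pi_3 = 229/892

Verification (pi * P):
  113/446*3/10 + 197/892*1/10 + 60/223*1/10 + 229/892*1/2 = 113/446 = pi_0  (ok)
  113/446*1/5 + 197/892*3/10 + 60/223*1/10 + 229/892*3/10 = 197/892 = pi_1  (ok)
  113/446*1/10 + 197/892*1/2 + 60/223*2/5 + 229/892*1/10 = 60/223 = pi_2  (ok)
  113/446*2/5 + 197/892*1/10 + 60/223*2/5 + 229/892*1/10 = 229/892 = pi_3  (ok)

Answer: 113/446 197/892 60/223 229/892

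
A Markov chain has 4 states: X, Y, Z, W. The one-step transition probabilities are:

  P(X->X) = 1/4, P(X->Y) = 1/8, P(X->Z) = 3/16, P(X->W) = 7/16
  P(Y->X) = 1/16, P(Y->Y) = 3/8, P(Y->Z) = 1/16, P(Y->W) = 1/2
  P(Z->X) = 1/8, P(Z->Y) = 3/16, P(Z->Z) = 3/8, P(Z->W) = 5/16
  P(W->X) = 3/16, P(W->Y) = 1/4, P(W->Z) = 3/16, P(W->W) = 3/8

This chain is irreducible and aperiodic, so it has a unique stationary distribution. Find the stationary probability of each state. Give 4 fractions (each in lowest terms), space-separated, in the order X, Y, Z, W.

Answer: 2/13 1/4 5/26 21/52

Derivation:
The stationary distribution satisfies pi = pi * P, i.e.:
  pi_X = 1/4*pi_X + 1/16*pi_Y + 1/8*pi_Z + 3/16*pi_W
  pi_Y = 1/8*pi_X + 3/8*pi_Y + 3/16*pi_Z + 1/4*pi_W
  pi_Z = 3/16*pi_X + 1/16*pi_Y + 3/8*pi_Z + 3/16*pi_W
  pi_W = 7/16*pi_X + 1/2*pi_Y + 5/16*pi_Z + 3/8*pi_W
with normalization: pi_X + pi_Y + pi_Z + pi_W = 1.

Using the first 3 balance equations plus normalization, the linear system A*pi = b is:
  [-3/4, 1/16, 1/8, 3/16] . pi = 0
  [1/8, -5/8, 3/16, 1/4] . pi = 0
  [3/16, 1/16, -5/8, 3/16] . pi = 0
  [1, 1, 1, 1] . pi = 1

Solving yields:
  pi_X = 2/13
  pi_Y = 1/4
  pi_Z = 5/26
  pi_W = 21/52

Verification (pi * P):
  2/13*1/4 + 1/4*1/16 + 5/26*1/8 + 21/52*3/16 = 2/13 = pi_X  (ok)
  2/13*1/8 + 1/4*3/8 + 5/26*3/16 + 21/52*1/4 = 1/4 = pi_Y  (ok)
  2/13*3/16 + 1/4*1/16 + 5/26*3/8 + 21/52*3/16 = 5/26 = pi_Z  (ok)
  2/13*7/16 + 1/4*1/2 + 5/26*5/16 + 21/52*3/8 = 21/52 = pi_W  (ok)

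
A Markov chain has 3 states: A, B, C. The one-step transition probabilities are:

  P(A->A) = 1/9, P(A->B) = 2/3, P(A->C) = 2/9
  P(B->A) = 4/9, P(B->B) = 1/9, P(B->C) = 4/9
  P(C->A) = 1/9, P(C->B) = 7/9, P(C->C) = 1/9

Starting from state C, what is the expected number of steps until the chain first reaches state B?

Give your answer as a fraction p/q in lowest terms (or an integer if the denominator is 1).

Answer: 81/62

Derivation:
Let h_i = expected steps to first reach B from state i.
Boundary: h_B = 0.
First-step equations for the other states:
  h_A = 1 + 1/9*h_A + 2/3*h_B + 2/9*h_C
  h_C = 1 + 1/9*h_A + 7/9*h_B + 1/9*h_C

Substituting h_B = 0 and rearranging gives the linear system (I - Q) h = 1:
  [8/9, -2/9] . (h_A, h_C) = 1
  [-1/9, 8/9] . (h_A, h_C) = 1

Solving yields:
  h_A = 45/31
  h_C = 81/62

Starting state is C, so the expected hitting time is h_C = 81/62.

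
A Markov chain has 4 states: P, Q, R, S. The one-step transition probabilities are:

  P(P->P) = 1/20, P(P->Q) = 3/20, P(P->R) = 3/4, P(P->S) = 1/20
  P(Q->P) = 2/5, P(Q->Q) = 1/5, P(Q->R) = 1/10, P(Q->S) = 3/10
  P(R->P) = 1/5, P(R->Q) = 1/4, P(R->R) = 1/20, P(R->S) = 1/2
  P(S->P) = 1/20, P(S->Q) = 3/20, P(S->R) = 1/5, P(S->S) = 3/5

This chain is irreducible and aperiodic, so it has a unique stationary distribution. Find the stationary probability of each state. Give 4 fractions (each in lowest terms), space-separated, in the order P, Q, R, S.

The stationary distribution satisfies pi = pi * P, i.e.:
  pi_P = 1/20*pi_P + 2/5*pi_Q + 1/5*pi_R + 1/20*pi_S
  pi_Q = 3/20*pi_P + 1/5*pi_Q + 1/4*pi_R + 3/20*pi_S
  pi_R = 3/4*pi_P + 1/10*pi_Q + 1/20*pi_R + 1/5*pi_S
  pi_S = 1/20*pi_P + 3/10*pi_Q + 1/2*pi_R + 3/5*pi_S
with normalization: pi_P + pi_Q + pi_R + pi_S = 1.

Using the first 3 balance equations plus normalization, the linear system A*pi = b is:
  [-19/20, 2/5, 1/5, 1/20] . pi = 0
  [3/20, -4/5, 1/4, 3/20] . pi = 0
  [3/4, 1/10, -19/20, 1/5] . pi = 0
  [1, 1, 1, 1] . pi = 1

Solving yields:
  pi_P = 1190/8039
  pi_Q = 1463/8039
  pi_R = 1840/8039
  pi_S = 3546/8039

Verification (pi * P):
  1190/8039*1/20 + 1463/8039*2/5 + 1840/8039*1/5 + 3546/8039*1/20 = 1190/8039 = pi_P  (ok)
  1190/8039*3/20 + 1463/8039*1/5 + 1840/8039*1/4 + 3546/8039*3/20 = 1463/8039 = pi_Q  (ok)
  1190/8039*3/4 + 1463/8039*1/10 + 1840/8039*1/20 + 3546/8039*1/5 = 1840/8039 = pi_R  (ok)
  1190/8039*1/20 + 1463/8039*3/10 + 1840/8039*1/2 + 3546/8039*3/5 = 3546/8039 = pi_S  (ok)

Answer: 1190/8039 1463/8039 1840/8039 3546/8039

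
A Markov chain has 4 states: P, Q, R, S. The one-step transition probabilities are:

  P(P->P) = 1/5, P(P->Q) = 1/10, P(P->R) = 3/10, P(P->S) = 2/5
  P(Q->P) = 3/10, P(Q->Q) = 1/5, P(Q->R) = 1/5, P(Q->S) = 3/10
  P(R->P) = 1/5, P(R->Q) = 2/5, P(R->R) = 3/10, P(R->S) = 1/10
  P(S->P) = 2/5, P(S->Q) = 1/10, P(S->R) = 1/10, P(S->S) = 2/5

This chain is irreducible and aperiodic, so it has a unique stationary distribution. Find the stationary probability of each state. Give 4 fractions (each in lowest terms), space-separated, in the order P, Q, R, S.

Answer: 49/174 16/87 19/87 55/174

Derivation:
The stationary distribution satisfies pi = pi * P, i.e.:
  pi_P = 1/5*pi_P + 3/10*pi_Q + 1/5*pi_R + 2/5*pi_S
  pi_Q = 1/10*pi_P + 1/5*pi_Q + 2/5*pi_R + 1/10*pi_S
  pi_R = 3/10*pi_P + 1/5*pi_Q + 3/10*pi_R + 1/10*pi_S
  pi_S = 2/5*pi_P + 3/10*pi_Q + 1/10*pi_R + 2/5*pi_S
with normalization: pi_P + pi_Q + pi_R + pi_S = 1.

Using the first 3 balance equations plus normalization, the linear system A*pi = b is:
  [-4/5, 3/10, 1/5, 2/5] . pi = 0
  [1/10, -4/5, 2/5, 1/10] . pi = 0
  [3/10, 1/5, -7/10, 1/10] . pi = 0
  [1, 1, 1, 1] . pi = 1

Solving yields:
  pi_P = 49/174
  pi_Q = 16/87
  pi_R = 19/87
  pi_S = 55/174

Verification (pi * P):
  49/174*1/5 + 16/87*3/10 + 19/87*1/5 + 55/174*2/5 = 49/174 = pi_P  (ok)
  49/174*1/10 + 16/87*1/5 + 19/87*2/5 + 55/174*1/10 = 16/87 = pi_Q  (ok)
  49/174*3/10 + 16/87*1/5 + 19/87*3/10 + 55/174*1/10 = 19/87 = pi_R  (ok)
  49/174*2/5 + 16/87*3/10 + 19/87*1/10 + 55/174*2/5 = 55/174 = pi_S  (ok)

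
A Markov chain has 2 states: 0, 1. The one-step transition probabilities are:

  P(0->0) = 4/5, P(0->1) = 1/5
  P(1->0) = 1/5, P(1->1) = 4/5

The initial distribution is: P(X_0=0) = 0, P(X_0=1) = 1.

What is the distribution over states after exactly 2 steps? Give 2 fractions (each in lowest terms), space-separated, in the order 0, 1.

Answer: 8/25 17/25

Derivation:
Propagating the distribution step by step (d_{t+1} = d_t * P):
d_0 = (0=0, 1=1)
  d_1[0] = 0*4/5 + 1*1/5 = 1/5
  d_1[1] = 0*1/5 + 1*4/5 = 4/5
d_1 = (0=1/5, 1=4/5)
  d_2[0] = 1/5*4/5 + 4/5*1/5 = 8/25
  d_2[1] = 1/5*1/5 + 4/5*4/5 = 17/25
d_2 = (0=8/25, 1=17/25)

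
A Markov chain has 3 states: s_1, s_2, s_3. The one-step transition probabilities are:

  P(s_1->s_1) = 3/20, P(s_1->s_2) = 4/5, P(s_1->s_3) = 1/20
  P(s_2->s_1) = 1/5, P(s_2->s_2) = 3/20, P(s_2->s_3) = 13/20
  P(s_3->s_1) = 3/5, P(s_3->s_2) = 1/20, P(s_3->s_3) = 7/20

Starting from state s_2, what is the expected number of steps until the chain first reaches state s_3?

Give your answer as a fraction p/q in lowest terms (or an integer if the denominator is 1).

Answer: 28/15

Derivation:
Let h_i = expected steps to first reach s_3 from state i.
Boundary: h_s_3 = 0.
First-step equations for the other states:
  h_s_1 = 1 + 3/20*h_s_1 + 4/5*h_s_2 + 1/20*h_s_3
  h_s_2 = 1 + 1/5*h_s_1 + 3/20*h_s_2 + 13/20*h_s_3

Substituting h_s_3 = 0 and rearranging gives the linear system (I - Q) h = 1:
  [17/20, -4/5] . (h_s_1, h_s_2) = 1
  [-1/5, 17/20] . (h_s_1, h_s_2) = 1

Solving yields:
  h_s_1 = 44/15
  h_s_2 = 28/15

Starting state is s_2, so the expected hitting time is h_s_2 = 28/15.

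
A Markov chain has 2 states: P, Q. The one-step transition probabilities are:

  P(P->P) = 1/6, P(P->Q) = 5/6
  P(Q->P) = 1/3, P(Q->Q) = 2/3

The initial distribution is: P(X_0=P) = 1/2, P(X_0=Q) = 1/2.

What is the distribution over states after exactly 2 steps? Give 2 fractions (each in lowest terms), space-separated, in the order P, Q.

Answer: 7/24 17/24

Derivation:
Propagating the distribution step by step (d_{t+1} = d_t * P):
d_0 = (P=1/2, Q=1/2)
  d_1[P] = 1/2*1/6 + 1/2*1/3 = 1/4
  d_1[Q] = 1/2*5/6 + 1/2*2/3 = 3/4
d_1 = (P=1/4, Q=3/4)
  d_2[P] = 1/4*1/6 + 3/4*1/3 = 7/24
  d_2[Q] = 1/4*5/6 + 3/4*2/3 = 17/24
d_2 = (P=7/24, Q=17/24)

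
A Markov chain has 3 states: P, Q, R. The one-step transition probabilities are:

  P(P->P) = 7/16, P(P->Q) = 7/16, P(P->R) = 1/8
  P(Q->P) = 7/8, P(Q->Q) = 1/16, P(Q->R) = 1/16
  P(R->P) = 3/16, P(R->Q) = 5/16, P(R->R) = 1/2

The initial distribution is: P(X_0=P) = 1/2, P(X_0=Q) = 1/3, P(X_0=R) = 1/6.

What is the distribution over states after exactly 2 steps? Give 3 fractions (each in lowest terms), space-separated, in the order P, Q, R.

Answer: 67/128 59/192 65/384

Derivation:
Propagating the distribution step by step (d_{t+1} = d_t * P):
d_0 = (P=1/2, Q=1/3, R=1/6)
  d_1[P] = 1/2*7/16 + 1/3*7/8 + 1/6*3/16 = 13/24
  d_1[Q] = 1/2*7/16 + 1/3*1/16 + 1/6*5/16 = 7/24
  d_1[R] = 1/2*1/8 + 1/3*1/16 + 1/6*1/2 = 1/6
d_1 = (P=13/24, Q=7/24, R=1/6)
  d_2[P] = 13/24*7/16 + 7/24*7/8 + 1/6*3/16 = 67/128
  d_2[Q] = 13/24*7/16 + 7/24*1/16 + 1/6*5/16 = 59/192
  d_2[R] = 13/24*1/8 + 7/24*1/16 + 1/6*1/2 = 65/384
d_2 = (P=67/128, Q=59/192, R=65/384)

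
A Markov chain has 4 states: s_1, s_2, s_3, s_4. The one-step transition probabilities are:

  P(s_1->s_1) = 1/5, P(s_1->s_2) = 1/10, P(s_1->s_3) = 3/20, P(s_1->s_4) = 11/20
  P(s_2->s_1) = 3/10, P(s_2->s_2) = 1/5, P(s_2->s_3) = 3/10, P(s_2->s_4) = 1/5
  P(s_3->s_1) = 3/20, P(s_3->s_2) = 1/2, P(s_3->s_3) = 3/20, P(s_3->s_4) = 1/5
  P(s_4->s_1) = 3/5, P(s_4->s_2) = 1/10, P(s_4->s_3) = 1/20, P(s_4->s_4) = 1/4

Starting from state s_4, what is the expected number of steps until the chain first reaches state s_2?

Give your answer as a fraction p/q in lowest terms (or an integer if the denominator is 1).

Let h_i = expected steps to first reach s_2 from state i.
Boundary: h_s_2 = 0.
First-step equations for the other states:
  h_s_1 = 1 + 1/5*h_s_1 + 1/10*h_s_2 + 3/20*h_s_3 + 11/20*h_s_4
  h_s_3 = 1 + 3/20*h_s_1 + 1/2*h_s_2 + 3/20*h_s_3 + 1/5*h_s_4
  h_s_4 = 1 + 3/5*h_s_1 + 1/10*h_s_2 + 1/20*h_s_3 + 1/4*h_s_4

Substituting h_s_2 = 0 and rearranging gives the linear system (I - Q) h = 1:
  [4/5, -3/20, -11/20] . (h_s_1, h_s_3, h_s_4) = 1
  [-3/20, 17/20, -1/5] . (h_s_1, h_s_3, h_s_4) = 1
  [-3/5, -1/20, 3/4] . (h_s_1, h_s_3, h_s_4) = 1

Solving yields:
  h_s_1 = 506/73
  h_s_3 = 298/73
  h_s_4 = 522/73

Starting state is s_4, so the expected hitting time is h_s_4 = 522/73.

Answer: 522/73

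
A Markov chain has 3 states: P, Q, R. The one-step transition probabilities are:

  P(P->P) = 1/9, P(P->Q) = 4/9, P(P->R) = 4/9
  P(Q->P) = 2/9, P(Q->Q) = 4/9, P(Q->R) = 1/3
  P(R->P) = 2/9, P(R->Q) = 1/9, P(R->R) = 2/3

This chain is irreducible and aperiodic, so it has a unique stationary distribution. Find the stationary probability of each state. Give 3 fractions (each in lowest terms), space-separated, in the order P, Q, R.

Answer: 1/5 4/15 8/15

Derivation:
The stationary distribution satisfies pi = pi * P, i.e.:
  pi_P = 1/9*pi_P + 2/9*pi_Q + 2/9*pi_R
  pi_Q = 4/9*pi_P + 4/9*pi_Q + 1/9*pi_R
  pi_R = 4/9*pi_P + 1/3*pi_Q + 2/3*pi_R
with normalization: pi_P + pi_Q + pi_R = 1.

Using the first 2 balance equations plus normalization, the linear system A*pi = b is:
  [-8/9, 2/9, 2/9] . pi = 0
  [4/9, -5/9, 1/9] . pi = 0
  [1, 1, 1] . pi = 1

Solving yields:
  pi_P = 1/5
  pi_Q = 4/15
  pi_R = 8/15

Verification (pi * P):
  1/5*1/9 + 4/15*2/9 + 8/15*2/9 = 1/5 = pi_P  (ok)
  1/5*4/9 + 4/15*4/9 + 8/15*1/9 = 4/15 = pi_Q  (ok)
  1/5*4/9 + 4/15*1/3 + 8/15*2/3 = 8/15 = pi_R  (ok)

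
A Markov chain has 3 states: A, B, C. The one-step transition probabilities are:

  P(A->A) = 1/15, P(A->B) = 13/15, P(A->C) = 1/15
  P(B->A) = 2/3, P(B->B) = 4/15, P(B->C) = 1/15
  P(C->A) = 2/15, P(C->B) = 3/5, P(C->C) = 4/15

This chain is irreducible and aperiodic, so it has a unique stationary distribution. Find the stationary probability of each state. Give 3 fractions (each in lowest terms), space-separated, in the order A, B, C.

Answer: 7/18 19/36 1/12

Derivation:
The stationary distribution satisfies pi = pi * P, i.e.:
  pi_A = 1/15*pi_A + 2/3*pi_B + 2/15*pi_C
  pi_B = 13/15*pi_A + 4/15*pi_B + 3/5*pi_C
  pi_C = 1/15*pi_A + 1/15*pi_B + 4/15*pi_C
with normalization: pi_A + pi_B + pi_C = 1.

Using the first 2 balance equations plus normalization, the linear system A*pi = b is:
  [-14/15, 2/3, 2/15] . pi = 0
  [13/15, -11/15, 3/5] . pi = 0
  [1, 1, 1] . pi = 1

Solving yields:
  pi_A = 7/18
  pi_B = 19/36
  pi_C = 1/12

Verification (pi * P):
  7/18*1/15 + 19/36*2/3 + 1/12*2/15 = 7/18 = pi_A  (ok)
  7/18*13/15 + 19/36*4/15 + 1/12*3/5 = 19/36 = pi_B  (ok)
  7/18*1/15 + 19/36*1/15 + 1/12*4/15 = 1/12 = pi_C  (ok)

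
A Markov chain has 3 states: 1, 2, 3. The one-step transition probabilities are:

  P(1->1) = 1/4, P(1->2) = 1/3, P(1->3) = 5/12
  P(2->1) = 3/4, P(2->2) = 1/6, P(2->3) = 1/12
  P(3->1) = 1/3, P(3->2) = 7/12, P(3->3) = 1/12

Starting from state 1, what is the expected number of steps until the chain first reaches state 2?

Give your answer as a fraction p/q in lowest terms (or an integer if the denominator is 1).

Answer: 192/79

Derivation:
Let h_i = expected steps to first reach 2 from state i.
Boundary: h_2 = 0.
First-step equations for the other states:
  h_1 = 1 + 1/4*h_1 + 1/3*h_2 + 5/12*h_3
  h_3 = 1 + 1/3*h_1 + 7/12*h_2 + 1/12*h_3

Substituting h_2 = 0 and rearranging gives the linear system (I - Q) h = 1:
  [3/4, -5/12] . (h_1, h_3) = 1
  [-1/3, 11/12] . (h_1, h_3) = 1

Solving yields:
  h_1 = 192/79
  h_3 = 156/79

Starting state is 1, so the expected hitting time is h_1 = 192/79.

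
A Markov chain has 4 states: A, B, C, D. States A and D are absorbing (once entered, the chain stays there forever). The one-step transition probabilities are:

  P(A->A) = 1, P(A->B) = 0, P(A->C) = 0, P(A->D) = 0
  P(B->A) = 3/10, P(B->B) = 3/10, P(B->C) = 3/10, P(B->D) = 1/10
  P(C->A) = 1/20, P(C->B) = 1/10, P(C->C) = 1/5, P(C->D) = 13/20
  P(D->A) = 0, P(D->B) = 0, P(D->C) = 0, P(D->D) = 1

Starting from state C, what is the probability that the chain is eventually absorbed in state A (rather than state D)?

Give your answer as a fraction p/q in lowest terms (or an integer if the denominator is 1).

Let a_i = P(absorbed in A | start in state i).
Boundary conditions: a_A = 1, a_D = 0.
For each transient state i, a_i = sum_j P(i->j) * a_j:
  a_B = 3/10*a_A + 3/10*a_B + 3/10*a_C + 1/10*a_D
  a_C = 1/20*a_A + 1/10*a_B + 1/5*a_C + 13/20*a_D

Substituting a_A = 1 and a_D = 0, rearrange to (I - Q) a = r where r[i] = P(i -> A):
  [7/10, -3/10] . (a_B, a_C) = 3/10
  [-1/10, 4/5] . (a_B, a_C) = 1/20

Solving yields:
  a_B = 51/106
  a_C = 13/106

Starting state is C, so the absorption probability is a_C = 13/106.

Answer: 13/106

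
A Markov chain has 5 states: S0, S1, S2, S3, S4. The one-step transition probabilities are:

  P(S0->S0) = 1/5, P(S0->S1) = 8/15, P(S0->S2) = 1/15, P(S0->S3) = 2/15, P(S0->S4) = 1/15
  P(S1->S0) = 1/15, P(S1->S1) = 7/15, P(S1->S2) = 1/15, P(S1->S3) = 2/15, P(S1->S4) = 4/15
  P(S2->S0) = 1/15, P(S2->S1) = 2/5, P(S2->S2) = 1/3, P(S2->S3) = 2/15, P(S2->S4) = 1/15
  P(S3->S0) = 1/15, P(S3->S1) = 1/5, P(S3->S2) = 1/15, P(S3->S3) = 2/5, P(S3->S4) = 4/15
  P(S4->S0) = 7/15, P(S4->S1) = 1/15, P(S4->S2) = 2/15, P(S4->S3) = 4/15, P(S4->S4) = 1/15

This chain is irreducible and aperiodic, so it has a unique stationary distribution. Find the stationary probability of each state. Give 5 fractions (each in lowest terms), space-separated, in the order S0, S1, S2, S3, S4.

Answer: 149/937 961/2811 301/2811 602/2811 500/2811

Derivation:
The stationary distribution satisfies pi = pi * P, i.e.:
  pi_S0 = 1/5*pi_S0 + 1/15*pi_S1 + 1/15*pi_S2 + 1/15*pi_S3 + 7/15*pi_S4
  pi_S1 = 8/15*pi_S0 + 7/15*pi_S1 + 2/5*pi_S2 + 1/5*pi_S3 + 1/15*pi_S4
  pi_S2 = 1/15*pi_S0 + 1/15*pi_S1 + 1/3*pi_S2 + 1/15*pi_S3 + 2/15*pi_S4
  pi_S3 = 2/15*pi_S0 + 2/15*pi_S1 + 2/15*pi_S2 + 2/5*pi_S3 + 4/15*pi_S4
  pi_S4 = 1/15*pi_S0 + 4/15*pi_S1 + 1/15*pi_S2 + 4/15*pi_S3 + 1/15*pi_S4
with normalization: pi_S0 + pi_S1 + pi_S2 + pi_S3 + pi_S4 = 1.

Using the first 4 balance equations plus normalization, the linear system A*pi = b is:
  [-4/5, 1/15, 1/15, 1/15, 7/15] . pi = 0
  [8/15, -8/15, 2/5, 1/5, 1/15] . pi = 0
  [1/15, 1/15, -2/3, 1/15, 2/15] . pi = 0
  [2/15, 2/15, 2/15, -3/5, 4/15] . pi = 0
  [1, 1, 1, 1, 1] . pi = 1

Solving yields:
  pi_S0 = 149/937
  pi_S1 = 961/2811
  pi_S2 = 301/2811
  pi_S3 = 602/2811
  pi_S4 = 500/2811

Verification (pi * P):
  149/937*1/5 + 961/2811*1/15 + 301/2811*1/15 + 602/2811*1/15 + 500/2811*7/15 = 149/937 = pi_S0  (ok)
  149/937*8/15 + 961/2811*7/15 + 301/2811*2/5 + 602/2811*1/5 + 500/2811*1/15 = 961/2811 = pi_S1  (ok)
  149/937*1/15 + 961/2811*1/15 + 301/2811*1/3 + 602/2811*1/15 + 500/2811*2/15 = 301/2811 = pi_S2  (ok)
  149/937*2/15 + 961/2811*2/15 + 301/2811*2/15 + 602/2811*2/5 + 500/2811*4/15 = 602/2811 = pi_S3  (ok)
  149/937*1/15 + 961/2811*4/15 + 301/2811*1/15 + 602/2811*4/15 + 500/2811*1/15 = 500/2811 = pi_S4  (ok)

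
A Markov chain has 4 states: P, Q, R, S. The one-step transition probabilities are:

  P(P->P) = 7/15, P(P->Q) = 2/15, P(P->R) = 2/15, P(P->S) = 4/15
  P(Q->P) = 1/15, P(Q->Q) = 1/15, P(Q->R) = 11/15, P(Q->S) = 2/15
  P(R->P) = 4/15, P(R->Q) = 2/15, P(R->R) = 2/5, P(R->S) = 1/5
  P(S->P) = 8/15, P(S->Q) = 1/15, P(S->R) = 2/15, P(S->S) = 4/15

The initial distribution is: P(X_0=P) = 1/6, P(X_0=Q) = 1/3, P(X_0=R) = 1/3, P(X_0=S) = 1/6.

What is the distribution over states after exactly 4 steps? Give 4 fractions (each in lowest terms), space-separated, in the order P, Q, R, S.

Propagating the distribution step by step (d_{t+1} = d_t * P):
d_0 = (P=1/6, Q=1/3, R=1/3, S=1/6)
  d_1[P] = 1/6*7/15 + 1/3*1/15 + 1/3*4/15 + 1/6*8/15 = 5/18
  d_1[Q] = 1/6*2/15 + 1/3*1/15 + 1/3*2/15 + 1/6*1/15 = 1/10
  d_1[R] = 1/6*2/15 + 1/3*11/15 + 1/3*2/5 + 1/6*2/15 = 19/45
  d_1[S] = 1/6*4/15 + 1/3*2/15 + 1/3*1/5 + 1/6*4/15 = 1/5
d_1 = (P=5/18, Q=1/10, R=19/45, S=1/5)
  d_2[P] = 5/18*7/15 + 1/10*1/15 + 19/45*4/15 + 1/5*8/15 = 16/45
  d_2[Q] = 5/18*2/15 + 1/10*1/15 + 19/45*2/15 + 1/5*1/15 = 17/150
  d_2[R] = 5/18*2/15 + 1/10*11/15 + 19/45*2/5 + 1/5*2/15 = 413/1350
  d_2[S] = 5/18*4/15 + 1/10*2/15 + 19/45*1/5 + 1/5*4/15 = 152/675
d_2 = (P=16/45, Q=17/150, R=413/1350, S=152/675)
  d_3[P] = 16/45*7/15 + 17/150*1/15 + 413/1350*4/15 + 152/675*8/15 = 7597/20250
  d_3[Q] = 16/45*2/15 + 17/150*1/15 + 413/1350*2/15 + 152/675*1/15 = 2243/20250
  d_3[R] = 16/45*2/15 + 17/150*11/15 + 413/1350*2/5 + 152/675*2/15 = 5729/20250
  d_3[S] = 16/45*4/15 + 17/150*2/15 + 413/1350*1/5 + 152/675*4/15 = 4681/20250
d_3 = (P=7597/20250, Q=2243/20250, R=5729/20250, S=4681/20250)
  d_4[P] = 7597/20250*7/15 + 2243/20250*1/15 + 5729/20250*4/15 + 4681/20250*8/15 = 57893/151875
  d_4[Q] = 7597/20250*2/15 + 2243/20250*1/15 + 5729/20250*2/15 + 4681/20250*1/15 = 5596/50625
  d_4[R] = 7597/20250*2/15 + 2243/20250*11/15 + 5729/20250*2/5 + 4681/20250*2/15 = 83603/303750
  d_4[S] = 7597/20250*4/15 + 2243/20250*2/15 + 5729/20250*1/5 + 4681/20250*4/15 = 1573/6750
d_4 = (P=57893/151875, Q=5596/50625, R=83603/303750, S=1573/6750)

Answer: 57893/151875 5596/50625 83603/303750 1573/6750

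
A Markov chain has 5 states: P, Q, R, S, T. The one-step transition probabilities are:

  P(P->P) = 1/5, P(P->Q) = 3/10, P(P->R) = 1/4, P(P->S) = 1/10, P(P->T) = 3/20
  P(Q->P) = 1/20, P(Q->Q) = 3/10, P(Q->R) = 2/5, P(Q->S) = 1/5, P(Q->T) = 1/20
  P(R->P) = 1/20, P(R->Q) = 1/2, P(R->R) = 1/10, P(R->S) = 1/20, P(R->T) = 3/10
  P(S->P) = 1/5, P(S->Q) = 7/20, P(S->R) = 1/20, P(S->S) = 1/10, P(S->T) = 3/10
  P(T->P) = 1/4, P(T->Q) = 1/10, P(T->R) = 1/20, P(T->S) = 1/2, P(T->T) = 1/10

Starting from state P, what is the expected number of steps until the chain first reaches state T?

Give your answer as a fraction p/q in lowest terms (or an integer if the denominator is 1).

Let h_i = expected steps to first reach T from state i.
Boundary: h_T = 0.
First-step equations for the other states:
  h_P = 1 + 1/5*h_P + 3/10*h_Q + 1/4*h_R + 1/10*h_S + 3/20*h_T
  h_Q = 1 + 1/20*h_P + 3/10*h_Q + 2/5*h_R + 1/5*h_S + 1/20*h_T
  h_R = 1 + 1/20*h_P + 1/2*h_Q + 1/10*h_R + 1/20*h_S + 3/10*h_T
  h_S = 1 + 1/5*h_P + 7/20*h_Q + 1/20*h_R + 1/10*h_S + 3/10*h_T

Substituting h_T = 0 and rearranging gives the linear system (I - Q) h = 1:
  [4/5, -3/10, -1/4, -1/10] . (h_P, h_Q, h_R, h_S) = 1
  [-1/20, 7/10, -2/5, -1/5] . (h_P, h_Q, h_R, h_S) = 1
  [-1/20, -1/2, 9/10, -1/20] . (h_P, h_Q, h_R, h_S) = 1
  [-1/5, -7/20, -1/20, 9/10] . (h_P, h_Q, h_R, h_S) = 1

Solving yields:
  h_P = 177380/30043
  h_Q = 189920/30043
  h_R = 157380/30043
  h_S = 155400/30043

Starting state is P, so the expected hitting time is h_P = 177380/30043.

Answer: 177380/30043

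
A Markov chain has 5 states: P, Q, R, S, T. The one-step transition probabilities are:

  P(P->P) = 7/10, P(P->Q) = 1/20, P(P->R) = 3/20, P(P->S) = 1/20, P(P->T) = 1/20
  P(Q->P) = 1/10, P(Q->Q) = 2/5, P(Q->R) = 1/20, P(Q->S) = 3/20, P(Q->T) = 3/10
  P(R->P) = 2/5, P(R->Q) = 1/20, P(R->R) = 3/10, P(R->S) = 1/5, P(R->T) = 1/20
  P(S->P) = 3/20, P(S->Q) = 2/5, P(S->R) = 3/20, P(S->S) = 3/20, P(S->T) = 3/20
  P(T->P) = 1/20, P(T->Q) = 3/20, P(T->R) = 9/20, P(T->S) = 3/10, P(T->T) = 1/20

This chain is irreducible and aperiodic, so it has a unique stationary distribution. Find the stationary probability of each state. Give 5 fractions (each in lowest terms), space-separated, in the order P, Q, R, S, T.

The stationary distribution satisfies pi = pi * P, i.e.:
  pi_P = 7/10*pi_P + 1/10*pi_Q + 2/5*pi_R + 3/20*pi_S + 1/20*pi_T
  pi_Q = 1/20*pi_P + 2/5*pi_Q + 1/20*pi_R + 2/5*pi_S + 3/20*pi_T
  pi_R = 3/20*pi_P + 1/20*pi_Q + 3/10*pi_R + 3/20*pi_S + 9/20*pi_T
  pi_S = 1/20*pi_P + 3/20*pi_Q + 1/5*pi_R + 3/20*pi_S + 3/10*pi_T
  pi_T = 1/20*pi_P + 3/10*pi_Q + 1/20*pi_R + 3/20*pi_S + 1/20*pi_T
with normalization: pi_P + pi_Q + pi_R + pi_S + pi_T = 1.

Using the first 4 balance equations plus normalization, the linear system A*pi = b is:
  [-3/10, 1/10, 2/5, 3/20, 1/20] . pi = 0
  [1/20, -3/5, 1/20, 2/5, 3/20] . pi = 0
  [3/20, 1/20, -7/10, 3/20, 9/20] . pi = 0
  [1/20, 3/20, 1/5, -17/20, 3/10] . pi = 0
  [1, 1, 1, 1, 1] . pi = 1

Solving yields:
  pi_P = 26429/66185
  pi_Q = 10991/66185
  pi_R = 12841/66185
  pi_S = 1794/13237
  pi_T = 114/1085

Verification (pi * P):
  26429/66185*7/10 + 10991/66185*1/10 + 12841/66185*2/5 + 1794/13237*3/20 + 114/1085*1/20 = 26429/66185 = pi_P  (ok)
  26429/66185*1/20 + 10991/66185*2/5 + 12841/66185*1/20 + 1794/13237*2/5 + 114/1085*3/20 = 10991/66185 = pi_Q  (ok)
  26429/66185*3/20 + 10991/66185*1/20 + 12841/66185*3/10 + 1794/13237*3/20 + 114/1085*9/20 = 12841/66185 = pi_R  (ok)
  26429/66185*1/20 + 10991/66185*3/20 + 12841/66185*1/5 + 1794/13237*3/20 + 114/1085*3/10 = 1794/13237 = pi_S  (ok)
  26429/66185*1/20 + 10991/66185*3/10 + 12841/66185*1/20 + 1794/13237*3/20 + 114/1085*1/20 = 114/1085 = pi_T  (ok)

Answer: 26429/66185 10991/66185 12841/66185 1794/13237 114/1085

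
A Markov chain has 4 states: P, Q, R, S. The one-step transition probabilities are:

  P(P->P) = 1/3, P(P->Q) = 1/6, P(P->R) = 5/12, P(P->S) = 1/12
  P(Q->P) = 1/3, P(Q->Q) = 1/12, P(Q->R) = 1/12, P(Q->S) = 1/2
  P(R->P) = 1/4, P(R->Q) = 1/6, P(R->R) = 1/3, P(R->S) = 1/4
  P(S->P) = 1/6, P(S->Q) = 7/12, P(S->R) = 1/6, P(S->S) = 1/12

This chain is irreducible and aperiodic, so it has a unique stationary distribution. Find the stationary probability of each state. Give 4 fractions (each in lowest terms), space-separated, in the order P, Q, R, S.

Answer: 499/1821 439/1821 470/1821 413/1821

Derivation:
The stationary distribution satisfies pi = pi * P, i.e.:
  pi_P = 1/3*pi_P + 1/3*pi_Q + 1/4*pi_R + 1/6*pi_S
  pi_Q = 1/6*pi_P + 1/12*pi_Q + 1/6*pi_R + 7/12*pi_S
  pi_R = 5/12*pi_P + 1/12*pi_Q + 1/3*pi_R + 1/6*pi_S
  pi_S = 1/12*pi_P + 1/2*pi_Q + 1/4*pi_R + 1/12*pi_S
with normalization: pi_P + pi_Q + pi_R + pi_S = 1.

Using the first 3 balance equations plus normalization, the linear system A*pi = b is:
  [-2/3, 1/3, 1/4, 1/6] . pi = 0
  [1/6, -11/12, 1/6, 7/12] . pi = 0
  [5/12, 1/12, -2/3, 1/6] . pi = 0
  [1, 1, 1, 1] . pi = 1

Solving yields:
  pi_P = 499/1821
  pi_Q = 439/1821
  pi_R = 470/1821
  pi_S = 413/1821

Verification (pi * P):
  499/1821*1/3 + 439/1821*1/3 + 470/1821*1/4 + 413/1821*1/6 = 499/1821 = pi_P  (ok)
  499/1821*1/6 + 439/1821*1/12 + 470/1821*1/6 + 413/1821*7/12 = 439/1821 = pi_Q  (ok)
  499/1821*5/12 + 439/1821*1/12 + 470/1821*1/3 + 413/1821*1/6 = 470/1821 = pi_R  (ok)
  499/1821*1/12 + 439/1821*1/2 + 470/1821*1/4 + 413/1821*1/12 = 413/1821 = pi_S  (ok)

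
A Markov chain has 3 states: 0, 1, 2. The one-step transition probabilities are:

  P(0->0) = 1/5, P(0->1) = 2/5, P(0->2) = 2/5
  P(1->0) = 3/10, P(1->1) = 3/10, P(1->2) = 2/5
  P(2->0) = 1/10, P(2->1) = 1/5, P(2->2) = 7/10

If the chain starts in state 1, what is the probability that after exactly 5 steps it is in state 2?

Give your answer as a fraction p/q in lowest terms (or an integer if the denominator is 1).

Computing P^5 by repeated multiplication:
P^1 =
  0: [1/5, 2/5, 2/5]
  1: [3/10, 3/10, 2/5]
  2: [1/10, 1/5, 7/10]
P^2 =
  0: [1/5, 7/25, 13/25]
  1: [19/100, 29/100, 13/25]
  2: [3/20, 6/25, 61/100]
P^3 =
  0: [22/125, 67/250, 139/250]
  1: [177/1000, 267/1000, 139/250]
  2: [163/1000, 127/500, 583/1000]
P^4 =
  0: [107/625, 131/500, 1417/2500]
  1: [1711/10000, 2621/10000, 1417/2500]
  2: [1671/10000, 129/500, 5749/10000]
P^5 =
  0: [2119/12500, 6511/25000, 14251/25000]
  1: [16953/100000, 26043/100000, 14251/25000]
  2: [16831/100000, 12961/50000, 57247/100000]

(P^5)[1 -> 2] = 14251/25000

Answer: 14251/25000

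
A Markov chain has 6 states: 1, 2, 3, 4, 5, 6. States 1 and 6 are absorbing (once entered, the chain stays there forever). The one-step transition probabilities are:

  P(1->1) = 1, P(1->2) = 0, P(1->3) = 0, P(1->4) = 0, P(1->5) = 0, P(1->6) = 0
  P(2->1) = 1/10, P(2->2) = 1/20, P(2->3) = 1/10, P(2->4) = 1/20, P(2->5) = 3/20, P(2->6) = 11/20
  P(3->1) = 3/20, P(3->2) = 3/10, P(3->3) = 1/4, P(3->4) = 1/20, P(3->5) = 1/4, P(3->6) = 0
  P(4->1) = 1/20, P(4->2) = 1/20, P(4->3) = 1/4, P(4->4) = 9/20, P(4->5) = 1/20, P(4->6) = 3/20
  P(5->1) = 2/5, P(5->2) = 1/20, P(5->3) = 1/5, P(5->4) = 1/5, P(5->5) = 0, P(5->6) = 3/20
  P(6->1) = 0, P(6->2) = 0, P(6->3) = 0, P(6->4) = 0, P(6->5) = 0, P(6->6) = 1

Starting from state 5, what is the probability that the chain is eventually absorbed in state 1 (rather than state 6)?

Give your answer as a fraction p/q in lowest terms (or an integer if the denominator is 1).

Let a_i = P(absorbed in 1 | start in state i).
Boundary conditions: a_1 = 1, a_6 = 0.
For each transient state i, a_i = sum_j P(i->j) * a_j:
  a_2 = 1/10*a_1 + 1/20*a_2 + 1/10*a_3 + 1/20*a_4 + 3/20*a_5 + 11/20*a_6
  a_3 = 3/20*a_1 + 3/10*a_2 + 1/4*a_3 + 1/20*a_4 + 1/4*a_5 + 0*a_6
  a_4 = 1/20*a_1 + 1/20*a_2 + 1/4*a_3 + 9/20*a_4 + 1/20*a_5 + 3/20*a_6
  a_5 = 2/5*a_1 + 1/20*a_2 + 1/5*a_3 + 1/5*a_4 + 0*a_5 + 3/20*a_6

Substituting a_1 = 1 and a_6 = 0, rearrange to (I - Q) a = r where r[i] = P(i -> 1):
  [19/20, -1/10, -1/20, -3/20] . (a_2, a_3, a_4, a_5) = 1/10
  [-3/10, 3/4, -1/20, -1/4] . (a_2, a_3, a_4, a_5) = 3/20
  [-1/20, -1/4, 11/20, -1/20] . (a_2, a_3, a_4, a_5) = 1/20
  [-1/20, -1/5, -1/5, 1] . (a_2, a_3, a_4, a_5) = 2/5

Solving yields:
  a_2 = 839/2997
  a_3 = 2165/3996
  a_4 = 10015/23976
  a_5 = 14527/23976

Starting state is 5, so the absorption probability is a_5 = 14527/23976.

Answer: 14527/23976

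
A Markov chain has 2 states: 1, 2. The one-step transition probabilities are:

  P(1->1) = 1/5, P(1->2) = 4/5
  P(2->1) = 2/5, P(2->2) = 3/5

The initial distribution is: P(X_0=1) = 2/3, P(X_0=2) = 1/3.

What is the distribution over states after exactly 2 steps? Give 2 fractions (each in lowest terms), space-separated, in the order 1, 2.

Answer: 26/75 49/75

Derivation:
Propagating the distribution step by step (d_{t+1} = d_t * P):
d_0 = (1=2/3, 2=1/3)
  d_1[1] = 2/3*1/5 + 1/3*2/5 = 4/15
  d_1[2] = 2/3*4/5 + 1/3*3/5 = 11/15
d_1 = (1=4/15, 2=11/15)
  d_2[1] = 4/15*1/5 + 11/15*2/5 = 26/75
  d_2[2] = 4/15*4/5 + 11/15*3/5 = 49/75
d_2 = (1=26/75, 2=49/75)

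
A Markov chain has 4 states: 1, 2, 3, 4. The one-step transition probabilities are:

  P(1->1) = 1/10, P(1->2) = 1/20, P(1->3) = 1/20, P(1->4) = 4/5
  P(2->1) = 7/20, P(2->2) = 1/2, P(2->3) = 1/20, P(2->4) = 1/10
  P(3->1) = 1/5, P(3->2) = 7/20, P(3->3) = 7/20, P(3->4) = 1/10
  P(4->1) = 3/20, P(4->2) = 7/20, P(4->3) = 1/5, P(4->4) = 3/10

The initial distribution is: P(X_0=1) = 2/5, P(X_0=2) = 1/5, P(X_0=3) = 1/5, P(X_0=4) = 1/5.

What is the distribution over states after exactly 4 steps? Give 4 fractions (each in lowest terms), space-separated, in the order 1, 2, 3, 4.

Propagating the distribution step by step (d_{t+1} = d_t * P):
d_0 = (1=2/5, 2=1/5, 3=1/5, 4=1/5)
  d_1[1] = 2/5*1/10 + 1/5*7/20 + 1/5*1/5 + 1/5*3/20 = 9/50
  d_1[2] = 2/5*1/20 + 1/5*1/2 + 1/5*7/20 + 1/5*7/20 = 13/50
  d_1[3] = 2/5*1/20 + 1/5*1/20 + 1/5*7/20 + 1/5*1/5 = 7/50
  d_1[4] = 2/5*4/5 + 1/5*1/10 + 1/5*1/10 + 1/5*3/10 = 21/50
d_1 = (1=9/50, 2=13/50, 3=7/50, 4=21/50)
  d_2[1] = 9/50*1/10 + 13/50*7/20 + 7/50*1/5 + 21/50*3/20 = 1/5
  d_2[2] = 9/50*1/20 + 13/50*1/2 + 7/50*7/20 + 21/50*7/20 = 67/200
  d_2[3] = 9/50*1/20 + 13/50*1/20 + 7/50*7/20 + 21/50*1/5 = 31/200
  d_2[4] = 9/50*4/5 + 13/50*1/10 + 7/50*1/10 + 21/50*3/10 = 31/100
d_2 = (1=1/5, 2=67/200, 3=31/200, 4=31/100)
  d_3[1] = 1/5*1/10 + 67/200*7/20 + 31/200*1/5 + 31/100*3/20 = 859/4000
  d_3[2] = 1/5*1/20 + 67/200*1/2 + 31/200*7/20 + 31/100*7/20 = 1361/4000
  d_3[3] = 1/5*1/20 + 67/200*1/20 + 31/200*7/20 + 31/100*1/5 = 143/1000
  d_3[4] = 1/5*4/5 + 67/200*1/10 + 31/200*1/10 + 31/100*3/10 = 151/500
d_3 = (1=859/4000, 2=1361/4000, 3=143/1000, 4=151/500)
  d_4[1] = 859/4000*1/10 + 1361/4000*7/20 + 143/1000*1/5 + 151/500*3/20 = 17157/80000
  d_4[2] = 859/4000*1/20 + 1361/4000*1/2 + 143/1000*7/20 + 151/500*7/20 = 26929/80000
  d_4[3] = 859/4000*1/20 + 1361/4000*1/20 + 143/1000*7/20 + 151/500*1/5 = 691/5000
  d_4[4] = 859/4000*4/5 + 1361/4000*1/10 + 143/1000*1/10 + 151/500*3/10 = 12429/40000
d_4 = (1=17157/80000, 2=26929/80000, 3=691/5000, 4=12429/40000)

Answer: 17157/80000 26929/80000 691/5000 12429/40000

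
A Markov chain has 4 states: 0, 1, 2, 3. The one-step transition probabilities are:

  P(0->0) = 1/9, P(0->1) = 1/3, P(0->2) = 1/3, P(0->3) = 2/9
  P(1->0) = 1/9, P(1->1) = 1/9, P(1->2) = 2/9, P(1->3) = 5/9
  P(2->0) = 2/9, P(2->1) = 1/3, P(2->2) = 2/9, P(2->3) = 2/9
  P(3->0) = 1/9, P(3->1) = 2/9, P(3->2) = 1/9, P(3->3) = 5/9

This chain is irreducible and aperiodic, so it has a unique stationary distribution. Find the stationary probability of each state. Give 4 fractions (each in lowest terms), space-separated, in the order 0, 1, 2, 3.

Answer: 91/690 16/69 43/230 31/69

Derivation:
The stationary distribution satisfies pi = pi * P, i.e.:
  pi_0 = 1/9*pi_0 + 1/9*pi_1 + 2/9*pi_2 + 1/9*pi_3
  pi_1 = 1/3*pi_0 + 1/9*pi_1 + 1/3*pi_2 + 2/9*pi_3
  pi_2 = 1/3*pi_0 + 2/9*pi_1 + 2/9*pi_2 + 1/9*pi_3
  pi_3 = 2/9*pi_0 + 5/9*pi_1 + 2/9*pi_2 + 5/9*pi_3
with normalization: pi_0 + pi_1 + pi_2 + pi_3 = 1.

Using the first 3 balance equations plus normalization, the linear system A*pi = b is:
  [-8/9, 1/9, 2/9, 1/9] . pi = 0
  [1/3, -8/9, 1/3, 2/9] . pi = 0
  [1/3, 2/9, -7/9, 1/9] . pi = 0
  [1, 1, 1, 1] . pi = 1

Solving yields:
  pi_0 = 91/690
  pi_1 = 16/69
  pi_2 = 43/230
  pi_3 = 31/69

Verification (pi * P):
  91/690*1/9 + 16/69*1/9 + 43/230*2/9 + 31/69*1/9 = 91/690 = pi_0  (ok)
  91/690*1/3 + 16/69*1/9 + 43/230*1/3 + 31/69*2/9 = 16/69 = pi_1  (ok)
  91/690*1/3 + 16/69*2/9 + 43/230*2/9 + 31/69*1/9 = 43/230 = pi_2  (ok)
  91/690*2/9 + 16/69*5/9 + 43/230*2/9 + 31/69*5/9 = 31/69 = pi_3  (ok)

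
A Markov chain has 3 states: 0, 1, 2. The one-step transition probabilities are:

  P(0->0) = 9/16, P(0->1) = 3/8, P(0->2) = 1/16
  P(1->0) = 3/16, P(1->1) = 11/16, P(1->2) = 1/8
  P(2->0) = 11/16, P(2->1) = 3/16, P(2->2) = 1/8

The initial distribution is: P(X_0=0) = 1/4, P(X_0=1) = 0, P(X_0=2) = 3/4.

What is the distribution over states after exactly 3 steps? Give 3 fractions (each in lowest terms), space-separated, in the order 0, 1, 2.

Propagating the distribution step by step (d_{t+1} = d_t * P):
d_0 = (0=1/4, 1=0, 2=3/4)
  d_1[0] = 1/4*9/16 + 0*3/16 + 3/4*11/16 = 21/32
  d_1[1] = 1/4*3/8 + 0*11/16 + 3/4*3/16 = 15/64
  d_1[2] = 1/4*1/16 + 0*1/8 + 3/4*1/8 = 7/64
d_1 = (0=21/32, 1=15/64, 2=7/64)
  d_2[0] = 21/32*9/16 + 15/64*3/16 + 7/64*11/16 = 125/256
  d_2[1] = 21/32*3/8 + 15/64*11/16 + 7/64*3/16 = 219/512
  d_2[2] = 21/32*1/16 + 15/64*1/8 + 7/64*1/8 = 43/512
d_2 = (0=125/256, 1=219/512, 2=43/512)
  d_3[0] = 125/256*9/16 + 219/512*3/16 + 43/512*11/16 = 845/2048
  d_3[1] = 125/256*3/8 + 219/512*11/16 + 43/512*3/16 = 2019/4096
  d_3[2] = 125/256*1/16 + 219/512*1/8 + 43/512*1/8 = 387/4096
d_3 = (0=845/2048, 1=2019/4096, 2=387/4096)

Answer: 845/2048 2019/4096 387/4096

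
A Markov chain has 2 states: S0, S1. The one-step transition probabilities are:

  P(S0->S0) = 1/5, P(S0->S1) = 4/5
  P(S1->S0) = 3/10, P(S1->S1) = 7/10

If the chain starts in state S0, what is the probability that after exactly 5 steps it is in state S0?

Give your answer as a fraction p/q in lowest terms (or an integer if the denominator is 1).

Computing P^5 by repeated multiplication:
P^1 =
  S0: [1/5, 4/5]
  S1: [3/10, 7/10]
P^2 =
  S0: [7/25, 18/25]
  S1: [27/100, 73/100]
P^3 =
  S0: [34/125, 91/125]
  S1: [273/1000, 727/1000]
P^4 =
  S0: [341/1250, 909/1250]
  S1: [2727/10000, 7273/10000]
P^5 =
  S0: [3409/12500, 9091/12500]
  S1: [27273/100000, 72727/100000]

(P^5)[S0 -> S0] = 3409/12500

Answer: 3409/12500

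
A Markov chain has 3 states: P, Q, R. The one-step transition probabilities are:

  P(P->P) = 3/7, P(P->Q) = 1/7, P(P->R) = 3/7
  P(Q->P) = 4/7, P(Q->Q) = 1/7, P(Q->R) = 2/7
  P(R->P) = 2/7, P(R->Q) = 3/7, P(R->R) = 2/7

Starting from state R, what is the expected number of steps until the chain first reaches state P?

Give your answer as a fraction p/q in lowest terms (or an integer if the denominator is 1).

Let h_i = expected steps to first reach P from state i.
Boundary: h_P = 0.
First-step equations for the other states:
  h_Q = 1 + 4/7*h_P + 1/7*h_Q + 2/7*h_R
  h_R = 1 + 2/7*h_P + 3/7*h_Q + 2/7*h_R

Substituting h_P = 0 and rearranging gives the linear system (I - Q) h = 1:
  [6/7, -2/7] . (h_Q, h_R) = 1
  [-3/7, 5/7] . (h_Q, h_R) = 1

Solving yields:
  h_Q = 49/24
  h_R = 21/8

Starting state is R, so the expected hitting time is h_R = 21/8.

Answer: 21/8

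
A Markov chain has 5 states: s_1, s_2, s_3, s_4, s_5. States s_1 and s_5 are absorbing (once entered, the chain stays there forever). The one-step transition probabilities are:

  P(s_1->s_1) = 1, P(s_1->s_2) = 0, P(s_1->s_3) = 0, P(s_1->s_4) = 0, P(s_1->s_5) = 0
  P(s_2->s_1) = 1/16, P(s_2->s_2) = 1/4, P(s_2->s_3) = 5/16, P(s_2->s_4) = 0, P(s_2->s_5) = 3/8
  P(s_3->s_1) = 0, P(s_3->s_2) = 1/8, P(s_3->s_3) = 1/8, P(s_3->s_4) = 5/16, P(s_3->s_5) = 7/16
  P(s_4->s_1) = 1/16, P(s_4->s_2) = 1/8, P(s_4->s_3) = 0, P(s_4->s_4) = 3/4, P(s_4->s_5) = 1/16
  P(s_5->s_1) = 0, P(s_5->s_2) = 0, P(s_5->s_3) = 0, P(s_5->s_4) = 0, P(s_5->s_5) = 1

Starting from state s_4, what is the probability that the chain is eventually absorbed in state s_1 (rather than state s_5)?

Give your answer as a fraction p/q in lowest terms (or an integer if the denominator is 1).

Answer: 31/97

Derivation:
Let a_i = P(absorbed in s_1 | start in state i).
Boundary conditions: a_s_1 = 1, a_s_5 = 0.
For each transient state i, a_i = sum_j P(i->j) * a_j:
  a_s_2 = 1/16*a_s_1 + 1/4*a_s_2 + 5/16*a_s_3 + 0*a_s_4 + 3/8*a_s_5
  a_s_3 = 0*a_s_1 + 1/8*a_s_2 + 1/8*a_s_3 + 5/16*a_s_4 + 7/16*a_s_5
  a_s_4 = 1/16*a_s_1 + 1/8*a_s_2 + 0*a_s_3 + 3/4*a_s_4 + 1/16*a_s_5

Substituting a_s_1 = 1 and a_s_5 = 0, rearrange to (I - Q) a = r where r[i] = P(i -> s_1):
  [3/4, -5/16, 0] . (a_s_2, a_s_3, a_s_4) = 1/16
  [-1/8, 7/8, -5/16] . (a_s_2, a_s_3, a_s_4) = 0
  [-1/8, 0, 1/4] . (a_s_2, a_s_3, a_s_4) = 1/16

Solving yields:
  a_s_2 = 27/194
  a_s_3 = 13/97
  a_s_4 = 31/97

Starting state is s_4, so the absorption probability is a_s_4 = 31/97.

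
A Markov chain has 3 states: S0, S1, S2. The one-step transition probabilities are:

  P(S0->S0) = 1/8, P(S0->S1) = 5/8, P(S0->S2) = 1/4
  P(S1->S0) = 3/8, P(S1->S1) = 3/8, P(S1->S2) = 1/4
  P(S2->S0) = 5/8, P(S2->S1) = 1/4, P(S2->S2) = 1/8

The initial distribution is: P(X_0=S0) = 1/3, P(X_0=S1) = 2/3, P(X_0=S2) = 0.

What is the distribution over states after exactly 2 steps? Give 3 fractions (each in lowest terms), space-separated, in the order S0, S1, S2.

Propagating the distribution step by step (d_{t+1} = d_t * P):
d_0 = (S0=1/3, S1=2/3, S2=0)
  d_1[S0] = 1/3*1/8 + 2/3*3/8 + 0*5/8 = 7/24
  d_1[S1] = 1/3*5/8 + 2/3*3/8 + 0*1/4 = 11/24
  d_1[S2] = 1/3*1/4 + 2/3*1/4 + 0*1/8 = 1/4
d_1 = (S0=7/24, S1=11/24, S2=1/4)
  d_2[S0] = 7/24*1/8 + 11/24*3/8 + 1/4*5/8 = 35/96
  d_2[S1] = 7/24*5/8 + 11/24*3/8 + 1/4*1/4 = 5/12
  d_2[S2] = 7/24*1/4 + 11/24*1/4 + 1/4*1/8 = 7/32
d_2 = (S0=35/96, S1=5/12, S2=7/32)

Answer: 35/96 5/12 7/32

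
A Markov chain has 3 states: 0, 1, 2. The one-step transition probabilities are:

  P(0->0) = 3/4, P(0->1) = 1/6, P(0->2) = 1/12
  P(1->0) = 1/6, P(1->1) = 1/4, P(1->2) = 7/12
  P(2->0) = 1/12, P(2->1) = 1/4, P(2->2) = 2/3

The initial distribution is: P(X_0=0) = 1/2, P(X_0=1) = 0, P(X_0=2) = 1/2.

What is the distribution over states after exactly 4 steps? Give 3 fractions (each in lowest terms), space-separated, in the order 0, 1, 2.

Propagating the distribution step by step (d_{t+1} = d_t * P):
d_0 = (0=1/2, 1=0, 2=1/2)
  d_1[0] = 1/2*3/4 + 0*1/6 + 1/2*1/12 = 5/12
  d_1[1] = 1/2*1/6 + 0*1/4 + 1/2*1/4 = 5/24
  d_1[2] = 1/2*1/12 + 0*7/12 + 1/2*2/3 = 3/8
d_1 = (0=5/12, 1=5/24, 2=3/8)
  d_2[0] = 5/12*3/4 + 5/24*1/6 + 3/8*1/12 = 109/288
  d_2[1] = 5/12*1/6 + 5/24*1/4 + 3/8*1/4 = 31/144
  d_2[2] = 5/12*1/12 + 5/24*7/12 + 3/8*2/3 = 13/32
d_2 = (0=109/288, 1=31/144, 2=13/32)
  d_3[0] = 109/288*3/4 + 31/144*1/6 + 13/32*1/12 = 611/1728
  d_3[1] = 109/288*1/6 + 31/144*1/4 + 13/32*1/4 = 755/3456
  d_3[2] = 109/288*1/12 + 31/144*7/12 + 13/32*2/3 = 493/1152
d_3 = (0=611/1728, 1=755/3456, 2=493/1152)
  d_4[0] = 611/1728*3/4 + 755/3456*1/6 + 493/1152*1/12 = 13987/41472
  d_4[1] = 611/1728*1/6 + 755/3456*1/4 + 493/1152*1/4 = 4573/20736
  d_4[2] = 611/1728*1/12 + 755/3456*7/12 + 493/1152*2/3 = 6113/13824
d_4 = (0=13987/41472, 1=4573/20736, 2=6113/13824)

Answer: 13987/41472 4573/20736 6113/13824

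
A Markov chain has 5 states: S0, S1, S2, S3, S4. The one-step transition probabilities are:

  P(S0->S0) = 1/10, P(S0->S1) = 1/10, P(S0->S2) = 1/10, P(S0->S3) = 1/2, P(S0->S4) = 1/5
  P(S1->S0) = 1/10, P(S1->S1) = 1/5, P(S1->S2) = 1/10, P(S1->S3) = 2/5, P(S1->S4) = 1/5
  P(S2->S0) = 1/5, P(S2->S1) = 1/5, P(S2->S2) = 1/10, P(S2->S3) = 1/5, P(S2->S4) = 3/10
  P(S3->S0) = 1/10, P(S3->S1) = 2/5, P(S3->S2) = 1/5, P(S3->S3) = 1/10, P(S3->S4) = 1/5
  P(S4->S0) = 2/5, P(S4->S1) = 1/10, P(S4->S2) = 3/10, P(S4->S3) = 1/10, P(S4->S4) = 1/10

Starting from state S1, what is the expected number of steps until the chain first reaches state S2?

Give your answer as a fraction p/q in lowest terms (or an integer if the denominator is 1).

Answer: 14300/2347

Derivation:
Let h_i = expected steps to first reach S2 from state i.
Boundary: h_S2 = 0.
First-step equations for the other states:
  h_S0 = 1 + 1/10*h_S0 + 1/10*h_S1 + 1/10*h_S2 + 1/2*h_S3 + 1/5*h_S4
  h_S1 = 1 + 1/10*h_S0 + 1/5*h_S1 + 1/10*h_S2 + 2/5*h_S3 + 1/5*h_S4
  h_S3 = 1 + 1/10*h_S0 + 2/5*h_S1 + 1/5*h_S2 + 1/10*h_S3 + 1/5*h_S4
  h_S4 = 1 + 2/5*h_S0 + 1/10*h_S1 + 3/10*h_S2 + 1/10*h_S3 + 1/10*h_S4

Substituting h_S2 = 0 and rearranging gives the linear system (I - Q) h = 1:
  [9/10, -1/10, -1/2, -1/5] . (h_S0, h_S1, h_S3, h_S4) = 1
  [-1/10, 4/5, -2/5, -1/5] . (h_S0, h_S1, h_S3, h_S4) = 1
  [-1/10, -2/5, 9/10, -1/5] . (h_S0, h_S1, h_S3, h_S4) = 1
  [-2/5, -1/10, -1/10, 9/10] . (h_S0, h_S1, h_S3, h_S4) = 1

Solving yields:
  h_S0 = 14190/2347
  h_S1 = 14300/2347
  h_S3 = 13200/2347
  h_S4 = 11970/2347

Starting state is S1, so the expected hitting time is h_S1 = 14300/2347.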